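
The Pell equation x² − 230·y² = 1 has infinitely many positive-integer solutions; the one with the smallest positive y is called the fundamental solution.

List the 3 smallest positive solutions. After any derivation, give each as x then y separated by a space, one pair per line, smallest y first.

91 6
16561 1092
3014011 198738

√230 = [15; 6,30, …], period ℓ=2 (even) → k=1
k=0  a_k=15  p_k/q_k = 15/1
k=1  a_k=6  p_k/q_k = 91/6
fundamental: x₁=91, y₁=6  (since 8281 − 230·36 = 1)
k=2:  x_2 = 91·91+230·6·6 = 16561,  y_2 = 91·6+6·91 = 1092
k=3:  x_3 = 91·16561+230·6·1092 = 3014011,  y_3 = 91·1092+6·16561 = 198738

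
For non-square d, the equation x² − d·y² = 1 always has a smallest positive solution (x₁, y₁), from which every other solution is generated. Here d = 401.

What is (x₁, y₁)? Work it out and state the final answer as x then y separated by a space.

801 40

√401 = [20; 40, …], period ℓ=1 (odd) → k=1
i=0: a=20 ⇒ p=20, q=1
i=1: a=40 ⇒ p=801, q=40
fundamental: x₁=801, y₁=40  (since 641601 − 401·1600 = 1)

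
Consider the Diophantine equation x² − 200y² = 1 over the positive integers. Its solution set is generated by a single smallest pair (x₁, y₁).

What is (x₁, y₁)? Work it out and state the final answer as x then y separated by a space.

√200 → a₀=14, period (7,28); ℓ=2 even so k=1
i=0: a=14 ⇒ p=14, q=1
i=1: a=7 ⇒ p=99, q=7
(x₁, y₁) = (99, 7);  99² − 200·7² = 1 ✓

99 7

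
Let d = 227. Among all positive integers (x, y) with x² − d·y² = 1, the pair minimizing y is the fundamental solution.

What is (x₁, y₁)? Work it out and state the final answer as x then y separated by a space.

d=227: √d = [15; 15,30] (ℓ=2, even), read p_1/q_1
a_0=15:  p_0=15·1+0=15,  q_0=15·0+1=1
a_1=15:  p_1=15·15+1=226,  q_1=15·1+0=15
fundamental: x₁=226, y₁=15  (since 51076 − 227·225 = 1)

226 15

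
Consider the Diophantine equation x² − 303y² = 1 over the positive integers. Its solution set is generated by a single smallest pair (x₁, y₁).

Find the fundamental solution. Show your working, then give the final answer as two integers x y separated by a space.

2524 145

√303 = [17; 2,2,5,2,2,34, …], period ℓ=6 (even) → k=5
a_0=17:  p_0=17·1+0=17,  q_0=17·0+1=1
a_1=2:  p_1=2·17+1=35,  q_1=2·1+0=2
a_2=2:  p_2=2·35+17=87,  q_2=2·2+1=5
a_3=5:  p_3=5·87+35=470,  q_3=5·5+2=27
a_4=2:  p_4=2·470+87=1027,  q_4=2·27+5=59
a_5=2:  p_5=2·1027+470=2524,  q_5=2·59+27=145
(x₁, y₁) = (2524, 145);  2524² − 303·145² = 1 ✓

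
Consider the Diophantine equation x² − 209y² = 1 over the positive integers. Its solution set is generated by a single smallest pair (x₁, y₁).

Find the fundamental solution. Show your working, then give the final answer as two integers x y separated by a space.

46551 3220

√209 → a₀=14, period (2,5,3,2,3,5,2,28); ℓ=8 even so k=7
a_0=14:  p_0=14·1+0=14,  q_0=14·0+1=1
a_1=2:  p_1=2·14+1=29,  q_1=2·1+0=2
a_2=5:  p_2=5·29+14=159,  q_2=5·2+1=11
…
a_4=2:  p_4=2·506+159=1171,  q_4=2·35+11=81
a_5=3:  p_5=3·1171+506=4019,  q_5=3·81+35=278
a_6=5:  p_6=5·4019+1171=21266,  q_6=5·278+81=1471
a_7=2:  p_7=2·21266+4019=46551,  q_7=2·1471+278=3220
→ (46551, 3220).  Check: 46551²=2166995601, 209·3220²=2166995600, difference 1.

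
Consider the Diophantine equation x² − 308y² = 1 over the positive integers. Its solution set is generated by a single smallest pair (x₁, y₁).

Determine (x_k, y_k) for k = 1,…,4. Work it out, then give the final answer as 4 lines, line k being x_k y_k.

351 20
246401 14040
172973151 9856060
121426905601 6918940080

√308 = [17; 1,1,4,1,1,34, …], period ℓ=6 (even) → k=5
k=0  a_k=17  p_k/q_k = 17/1
…
k=2  a_k=1  p_k/q_k = 35/2
…
k=4  a_k=1  p_k/q_k = 193/11
k=5  a_k=1  p_k/q_k = 351/20
→ (351, 20).  Check: 351²=123201, 308·20²=123200, difference 1.
n=2: (351,20)∘(351,20) = (351·351+308·20·20, 351·20+20·351) = (246401,14040)
n=3: (246401,14040)∘(351,20) = (351·246401+308·20·14040, 351·14040+20·246401) = (172973151,9856060)
n=4: (172973151,9856060)∘(351,20) = (351·172973151+308·20·9856060, 351·9856060+20·172973151) = (121426905601,6918940080)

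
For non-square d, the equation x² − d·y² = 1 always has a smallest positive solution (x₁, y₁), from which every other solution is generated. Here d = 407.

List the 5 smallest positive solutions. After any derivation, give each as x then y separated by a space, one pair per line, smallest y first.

2663 132
14183137 703032
75539384999 3744348300
402322750321537 19942398342768
2142770892673121063 106213209829234068

d=407: √d = [20; 5,1,2,1,5,40] (ℓ=6, even), read p_5/q_5
step 0: (20, 1)  from 20·(1,0) + (0,1)
…
step 2: (121, 6)  from 1·(101,5) + (20,1)
step 3: (343, 17)  from 2·(121,6) + (101,5)
step 4: (464, 23)  from 1·(343,17) + (121,6)
step 5: (2663, 132)  from 5·(464,23) + (343,17)
fundamental: x₁=2663, y₁=132  (since 7091569 − 407·17424 = 1)
(2663+132√407)^2 = 14183137 + 703032√407
(2663+132√407)^3 = 75539384999 + 3744348300√407
(2663+132√407)^4 = 402322750321537 + 19942398342768√407
(2663+132√407)^5 = 2142770892673121063 + 106213209829234068√407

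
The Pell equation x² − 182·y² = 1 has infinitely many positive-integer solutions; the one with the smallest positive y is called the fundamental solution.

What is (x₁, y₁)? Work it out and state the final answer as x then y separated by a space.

27 2

√182 → a₀=13, period (2,26); ℓ=2 even so k=1
a_0=13:  p_0=13·1+0=13,  q_0=13·0+1=1
a_1=2:  p_1=2·13+1=27,  q_1=2·1+0=2
(x₁, y₁) = (27, 2);  27² − 182·2² = 1 ✓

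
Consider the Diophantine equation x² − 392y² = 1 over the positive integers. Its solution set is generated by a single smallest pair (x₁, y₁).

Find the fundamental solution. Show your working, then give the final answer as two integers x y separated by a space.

99 5

√392 → a₀=19, period (1,3,1,38); ℓ=4 even so k=3
k=0  a_k=19  p_k/q_k = 19/1
…
k=2  a_k=3  p_k/q_k = 79/4
k=3  a_k=1  p_k/q_k = 99/5
→ (99, 5).  Check: 99²=9801, 392·5²=9800, difference 1.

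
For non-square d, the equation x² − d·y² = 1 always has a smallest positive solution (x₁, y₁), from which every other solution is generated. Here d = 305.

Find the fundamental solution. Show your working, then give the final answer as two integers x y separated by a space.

[17; 2,6,2,34] for √305; ℓ=4 ⇒ convergent index 3
step 0: (17, 1)  from 17·(1,0) + (0,1)
step 1: (35, 2)  from 2·(17,1) + (1,0)
step 2: (227, 13)  from 6·(35,2) + (17,1)
step 3: (489, 28)  from 2·(227,13) + (35,2)
fundamental: x₁=489, y₁=28  (since 239121 − 305·784 = 1)

489 28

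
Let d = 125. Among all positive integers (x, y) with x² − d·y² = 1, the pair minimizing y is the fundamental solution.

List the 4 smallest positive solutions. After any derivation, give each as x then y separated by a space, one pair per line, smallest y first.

930249 83204
1730726404001 154800875592
3220013013190122249 288006719437081612
5990827771012465337616001 535835925499096664087184

[11; 5,1,1,5,22] for √125; ℓ=5 ⇒ convergent index 9
k=0  a_k=11  p_k/q_k = 11/1
k=1  a_k=5  p_k/q_k = 56/5
k=2  a_k=1  p_k/q_k = 67/6
k=3  a_k=1  p_k/q_k = 123/11
k=4  a_k=5  p_k/q_k = 682/61
k=5  a_k=22  p_k/q_k = 15127/1353
…
k=7  a_k=1  p_k/q_k = 91444/8179
k=8  a_k=1  p_k/q_k = 167761/15005
k=9  a_k=5  p_k/q_k = 930249/83204
fundamental: x₁=930249, y₁=83204  (since 865363202001 − 125·6922905616 = 1)
(930249+83204√125)^2 = 1730726404001 + 154800875592√125
(930249+83204√125)^3 = 3220013013190122249 + 288006719437081612√125
(930249+83204√125)^4 = 5990827771012465337616001 + 535835925499096664087184√125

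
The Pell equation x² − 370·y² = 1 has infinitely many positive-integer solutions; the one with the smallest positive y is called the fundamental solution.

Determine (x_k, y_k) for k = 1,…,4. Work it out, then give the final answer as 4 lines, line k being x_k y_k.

213859 11118
91471343761 4755368724
39123940210553539 2033956799880714
16734013458886067250241 869959934526623861928

√370 → a₀=19, period (4,4,38); ℓ=3 odd so k=5
step 0: (19, 1)  from 19·(1,0) + (0,1)
…
step 2: (327, 17)  from 4·(77,4) + (19,1)
…
step 4: (50339, 2617)  from 4·(12503,650) + (327,17)
step 5: (213859, 11118)  from 4·(50339,2617) + (12503,650)
→ (213859, 11118).  Check: 213859²=45735671881, 370·11118²=45735671880, difference 1.
n=2: (213859,11118)∘(213859,11118) = (213859·213859+370·11118·11118, 213859·11118+11118·213859) = (91471343761,4755368724)
n=3: (91471343761,4755368724)∘(213859,11118) = (213859·91471343761+370·11118·4755368724, 213859·4755368724+11118·91471343761) = (39123940210553539,2033956799880714)
n=4: (39123940210553539,2033956799880714)∘(213859,11118) = (213859·39123940210553539+370·11118·2033956799880714, 213859·2033956799880714+11118·39123940210553539) = (16734013458886067250241,869959934526623861928)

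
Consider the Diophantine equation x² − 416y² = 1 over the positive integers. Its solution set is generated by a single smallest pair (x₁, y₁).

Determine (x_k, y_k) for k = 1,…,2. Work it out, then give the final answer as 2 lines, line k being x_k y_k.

5201 255
54100801 2652510

√416 → a₀=20, period (2,1,1,9,1,1,2,40); ℓ=8 even so k=7
step 0: (20, 1)  from 20·(1,0) + (0,1)
…
step 3: (102, 5)  from 1·(61,3) + (41,2)
…
step 6: (2060, 101)  from 1·(1081,53) + (979,48)
step 7: (5201, 255)  from 2·(2060,101) + (1081,53)
(x₁, y₁) = (5201, 255);  5201² − 416·255² = 1 ✓
(x_2, y_2) = (5201·5201 + 416·255·255, 5201·255 + 255·5201) = (54100801, 2652510)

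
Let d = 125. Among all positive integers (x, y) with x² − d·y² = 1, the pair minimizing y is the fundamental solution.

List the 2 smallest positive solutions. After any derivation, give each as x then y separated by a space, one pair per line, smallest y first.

930249 83204
1730726404001 154800875592

d=125: √d = [11; 5,1,1,5,22] (ℓ=5, odd), read p_9/q_9
i=0: a=11 ⇒ p=11, q=1
i=1: a=5 ⇒ p=56, q=5
i=2: a=1 ⇒ p=67, q=6
i=3: a=1 ⇒ p=123, q=11
…
i=5: a=22 ⇒ p=15127, q=1353
i=6: a=5 ⇒ p=76317, q=6826
i=7: a=1 ⇒ p=91444, q=8179
i=8: a=1 ⇒ p=167761, q=15005
i=9: a=5 ⇒ p=930249, q=83204
fundamental: x₁=930249, y₁=83204  (since 865363202001 − 125·6922905616 = 1)
(930249+83204√125)^2 = 1730726404001 + 154800875592√125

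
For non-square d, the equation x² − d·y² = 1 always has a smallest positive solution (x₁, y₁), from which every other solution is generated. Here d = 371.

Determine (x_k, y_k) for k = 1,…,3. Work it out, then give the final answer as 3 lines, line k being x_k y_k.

d=371: √d = [19; 3,1,4,1,3,38] (ℓ=6, even), read p_5/q_5
i=0: a=19 ⇒ p=19, q=1
i=1: a=3 ⇒ p=58, q=3
i=2: a=1 ⇒ p=77, q=4
…
i=4: a=1 ⇒ p=443, q=23
i=5: a=3 ⇒ p=1695, q=88
(x₁, y₁) = (1695, 88);  1695² − 371·88² = 1 ✓
(1695+88√371)^2 = 5746049 + 298320√371
(1695+88√371)^3 = 19479104415 + 1011304712√371

1695 88
5746049 298320
19479104415 1011304712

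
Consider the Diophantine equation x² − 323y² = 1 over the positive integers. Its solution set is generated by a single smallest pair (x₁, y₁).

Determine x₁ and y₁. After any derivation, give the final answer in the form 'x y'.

d=323: √d = [17; 1,34] (ℓ=2, even), read p_1/q_1
k=0  a_k=17  p_k/q_k = 17/1
k=1  a_k=1  p_k/q_k = 18/1
fundamental: x₁=18, y₁=1  (since 324 − 323·1 = 1)

18 1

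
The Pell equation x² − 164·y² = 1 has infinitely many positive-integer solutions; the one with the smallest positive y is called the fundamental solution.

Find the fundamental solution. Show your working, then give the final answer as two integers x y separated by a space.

2049 160

d=164: √d = [12; 1,4,6,4,1,24] (ℓ=6, even), read p_5/q_5
step 0: (12, 1)  from 12·(1,0) + (0,1)
step 1: (13, 1)  from 1·(12,1) + (1,0)
step 2: (64, 5)  from 4·(13,1) + (12,1)
step 3: (397, 31)  from 6·(64,5) + (13,1)
step 4: (1652, 129)  from 4·(397,31) + (64,5)
step 5: (2049, 160)  from 1·(1652,129) + (397,31)
→ (2049, 160).  Check: 2049²=4198401, 164·160²=4198400, difference 1.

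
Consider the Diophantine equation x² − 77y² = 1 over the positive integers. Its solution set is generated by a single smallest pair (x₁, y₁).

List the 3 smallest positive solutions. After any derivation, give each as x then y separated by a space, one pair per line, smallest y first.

√77 → a₀=8, period (1,3,2,3,1,16); ℓ=6 even so k=5
step 0: (8, 1)  from 8·(1,0) + (0,1)
step 1: (9, 1)  from 1·(8,1) + (1,0)
step 2: (35, 4)  from 3·(9,1) + (8,1)
…
step 4: (272, 31)  from 3·(79,9) + (35,4)
step 5: (351, 40)  from 1·(272,31) + (79,9)
(x₁, y₁) = (351, 40);  351² − 77·40² = 1 ✓
(351+40√77)^2 = 246401 + 28080√77
(351+40√77)^3 = 172973151 + 19712120√77

351 40
246401 28080
172973151 19712120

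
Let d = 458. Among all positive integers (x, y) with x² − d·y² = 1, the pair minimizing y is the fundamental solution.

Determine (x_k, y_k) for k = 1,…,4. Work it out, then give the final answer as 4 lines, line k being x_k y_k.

22899 1070
1048728401 49003860
48029663286099 2244278779210
2199662518128033601 102783479481255720

√458 → a₀=21, period (2,2,42); ℓ=3 odd so k=5
step 0: (21, 1)  from 21·(1,0) + (0,1)
…
step 2: (107, 5)  from 2·(43,2) + (21,1)
step 3: (4537, 212)  from 42·(107,5) + (43,2)
step 4: (9181, 429)  from 2·(4537,212) + (107,5)
step 5: (22899, 1070)  from 2·(9181,429) + (4537,212)
→ (22899, 1070).  Check: 22899²=524364201, 458·1070²=524364200, difference 1.
k=2:  x_2 = 22899·22899+458·1070·1070 = 1048728401,  y_2 = 22899·1070+1070·22899 = 49003860
k=3:  x_3 = 22899·1048728401+458·1070·49003860 = 48029663286099,  y_3 = 22899·49003860+1070·1048728401 = 2244278779210
k=4:  x_4 = 22899·48029663286099+458·1070·2244278779210 = 2199662518128033601,  y_4 = 22899·2244278779210+1070·48029663286099 = 102783479481255720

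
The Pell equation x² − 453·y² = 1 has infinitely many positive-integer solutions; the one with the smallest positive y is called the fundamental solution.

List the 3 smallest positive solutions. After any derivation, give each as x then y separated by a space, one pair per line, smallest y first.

√453 = [21; 3,1,1,10,14,10,1,1,3,42, …], period ℓ=10 (even) → k=9
i=0: a=21 ⇒ p=21, q=1
i=1: a=3 ⇒ p=64, q=3
…
i=3: a=1 ⇒ p=149, q=7
…
i=5: a=14 ⇒ p=22199, q=1043
…
i=7: a=1 ⇒ p=245764, q=11547
i=8: a=1 ⇒ p=469329, q=22051
i=9: a=3 ⇒ p=1653751, q=77700
→ (1653751, 77700).  Check: 1653751²=2734892370001, 453·77700²=2734892370000, difference 1.
k=2:  x_2 = 1653751·1653751+453·77700·77700 = 5469784740001,  y_2 = 1653751·77700+77700·1653751 = 256992905400
k=3:  x_3 = 1653751·5469784740001+453·77700·256992905400 = 18091323967121133751,  y_3 = 1653751·256992905400+77700·5469784740001 = 850004548596233100

1653751 77700
5469784740001 256992905400
18091323967121133751 850004548596233100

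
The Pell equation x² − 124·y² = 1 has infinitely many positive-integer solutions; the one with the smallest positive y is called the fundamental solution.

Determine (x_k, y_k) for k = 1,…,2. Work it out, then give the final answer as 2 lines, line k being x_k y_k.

√124 = [11; 7,2,1,1,1,…,2,7,22, …], period ℓ=16 (even) → k=15
k=0  a_k=11  p_k/q_k = 11/1
k=1  a_k=7  p_k/q_k = 78/7
k=2  a_k=2  p_k/q_k = 167/15
k=3  a_k=1  p_k/q_k = 245/22
k=4  a_k=1  p_k/q_k = 412/37
…
k=6  a_k=3  p_k/q_k = 2383/214
…
k=9  a_k=1  p_k/q_k = 17583/1579
…
k=11  a_k=1  p_k/q_k = 84875/7622
k=12  a_k=1  p_k/q_k = 152167/13665
k=13  a_k=1  p_k/q_k = 237042/21287
k=14  a_k=2  p_k/q_k = 626251/56239
k=15  a_k=7  p_k/q_k = 4620799/414960
fundamental: x₁=4620799, y₁=414960  (since 21351783398401 − 124·172191801600 = 1)
(x_2, y_2) = (4620799·4620799 + 124·414960·414960, 4620799·414960 + 414960·4620799) = (42703566796801, 3834893506080)

4620799 414960
42703566796801 3834893506080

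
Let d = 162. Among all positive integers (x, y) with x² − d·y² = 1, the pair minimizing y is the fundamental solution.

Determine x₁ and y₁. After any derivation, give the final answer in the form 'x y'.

19601 1540

√162 = [12; 1,2,1,2,12,2,1,2,1,24, …], period ℓ=10 (even) → k=9
a_0=12:  p_0=12·1+0=12,  q_0=12·0+1=1
…
a_2=2:  p_2=2·13+12=38,  q_2=2·1+1=3
a_3=1:  p_3=1·38+13=51,  q_3=1·3+1=4
…
a_5=12:  p_5=12·140+51=1731,  q_5=12·11+4=136
…
a_8=2:  p_8=2·5333+3602=14268,  q_8=2·419+283=1121
a_9=1:  p_9=1·14268+5333=19601,  q_9=1·1121+419=1540
(x₁, y₁) = (19601, 1540);  19601² − 162·1540² = 1 ✓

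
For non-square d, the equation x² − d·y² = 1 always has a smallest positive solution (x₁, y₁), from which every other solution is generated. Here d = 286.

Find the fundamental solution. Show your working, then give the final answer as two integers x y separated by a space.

561835 33222

d=286: √d = [16; 1,10,3,3,2,3,3,10,1,32] (ℓ=10, even), read p_9/q_9
i=0: a=16 ⇒ p=16, q=1
i=1: a=1 ⇒ p=17, q=1
i=2: a=10 ⇒ p=186, q=11
…
i=8: a=10 ⇒ p=512132, q=30283
i=9: a=1 ⇒ p=561835, q=33222
→ (561835, 33222).  Check: 561835²=315658567225, 286·33222²=315658567224, difference 1.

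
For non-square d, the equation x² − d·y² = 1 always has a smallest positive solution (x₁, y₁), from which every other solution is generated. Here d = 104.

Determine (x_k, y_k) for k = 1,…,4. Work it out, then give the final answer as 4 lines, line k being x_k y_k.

d=104: √d = [10; 5,20] (ℓ=2, even), read p_1/q_1
k=0  a_k=10  p_k/q_k = 10/1
k=1  a_k=5  p_k/q_k = 51/5
(x₁, y₁) = (51, 5);  51² − 104·5² = 1 ✓
(x_2, y_2) = (51·51 + 104·5·5, 51·5 + 5·51) = (5201, 510)
(x_3, y_3) = (51·5201 + 104·5·510, 51·510 + 5·5201) = (530451, 52015)
(x_4, y_4) = (51·530451 + 104·5·52015, 51·52015 + 5·530451) = (54100801, 5305020)

51 5
5201 510
530451 52015
54100801 5305020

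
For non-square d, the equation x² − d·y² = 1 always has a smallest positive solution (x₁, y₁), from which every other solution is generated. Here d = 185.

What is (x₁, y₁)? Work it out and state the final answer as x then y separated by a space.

d=185: √d = [13; 1,1,1,1,26] (ℓ=5, odd), read p_9/q_9
i=0: a=13 ⇒ p=13, q=1
i=1: a=1 ⇒ p=14, q=1
i=2: a=1 ⇒ p=27, q=2
…
i=4: a=1 ⇒ p=68, q=5
…
i=6: a=1 ⇒ p=1877, q=138
i=7: a=1 ⇒ p=3686, q=271
i=8: a=1 ⇒ p=5563, q=409
i=9: a=1 ⇒ p=9249, q=680
fundamental: x₁=9249, y₁=680  (since 85544001 − 185·462400 = 1)

9249 680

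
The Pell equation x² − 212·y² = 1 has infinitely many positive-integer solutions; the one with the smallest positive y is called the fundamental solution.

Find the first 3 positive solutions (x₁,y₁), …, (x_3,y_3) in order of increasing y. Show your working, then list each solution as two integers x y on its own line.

[14; 1,1,3,1,1,…,1,1,28] for √212; ℓ=14 ⇒ convergent index 13
step 0: (14, 1)  from 14·(1,0) + (0,1)
step 1: (15, 1)  from 1·(14,1) + (1,0)
step 2: (29, 2)  from 1·(15,1) + (14,1)
step 3: (102, 7)  from 3·(29,2) + (15,1)
step 4: (131, 9)  from 1·(102,7) + (29,2)
step 5: (233, 16)  from 1·(131,9) + (102,7)
step 6: (364, 25)  from 1·(233,16) + (131,9)
…
step 8: (2781, 191)  from 1·(2417,166) + (364,25)
…
step 12: (37114, 2549)  from 1·(29135,2001) + (7979,548)
step 13: (66249, 4550)  from 1·(37114,2549) + (29135,2001)
→ (66249, 4550).  Check: 66249²=4388930001, 212·4550²=4388930000, difference 1.
k=2:  x_2 = 66249·66249+212·4550·4550 = 8777860001,  y_2 = 66249·4550+4550·66249 = 602865900
k=3:  x_3 = 66249·8777860001+212·4550·602865900 = 1163048894346249,  y_3 = 66249·602865900+4550·8777860001 = 79878526013650

66249 4550
8777860001 602865900
1163048894346249 79878526013650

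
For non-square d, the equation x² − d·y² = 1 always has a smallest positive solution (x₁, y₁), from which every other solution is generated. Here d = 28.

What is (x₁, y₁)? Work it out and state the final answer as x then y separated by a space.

[5; 3,2,3,10] for √28; ℓ=4 ⇒ convergent index 3
step 0: (5, 1)  from 5·(1,0) + (0,1)
…
step 2: (37, 7)  from 2·(16,3) + (5,1)
step 3: (127, 24)  from 3·(37,7) + (16,3)
→ (127, 24).  Check: 127²=16129, 28·24²=16128, difference 1.

127 24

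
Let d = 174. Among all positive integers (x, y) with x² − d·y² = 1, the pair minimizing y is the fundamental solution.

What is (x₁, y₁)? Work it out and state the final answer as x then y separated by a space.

1451 110

√174 → a₀=13, period (5,4,5,26); ℓ=4 even so k=3
step 0: (13, 1)  from 13·(1,0) + (0,1)
step 1: (66, 5)  from 5·(13,1) + (1,0)
step 2: (277, 21)  from 4·(66,5) + (13,1)
step 3: (1451, 110)  from 5·(277,21) + (66,5)
(x₁, y₁) = (1451, 110);  1451² − 174·110² = 1 ✓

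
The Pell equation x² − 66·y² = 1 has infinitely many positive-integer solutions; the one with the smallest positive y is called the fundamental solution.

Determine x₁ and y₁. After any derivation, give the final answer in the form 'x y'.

65 8

[8; 8,16] for √66; ℓ=2 ⇒ convergent index 1
a_0=8:  p_0=8·1+0=8,  q_0=8·0+1=1
a_1=8:  p_1=8·8+1=65,  q_1=8·1+0=8
→ (65, 8).  Check: 65²=4225, 66·8²=4224, difference 1.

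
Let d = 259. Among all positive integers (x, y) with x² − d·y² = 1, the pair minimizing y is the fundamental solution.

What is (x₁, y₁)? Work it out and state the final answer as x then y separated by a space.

d=259: √d = [16; 10,1,2,3,4,3,2,1,10,32] (ℓ=10, even), read p_9/q_9
i=0: a=16 ⇒ p=16, q=1
…
i=3: a=2 ⇒ p=515, q=32
…
i=6: a=3 ⇒ p=23931, q=1487
…
i=8: a=1 ⇒ p=79196, q=4921
i=9: a=10 ⇒ p=847225, q=52644
(x₁, y₁) = (847225, 52644);  847225² − 259·52644² = 1 ✓

847225 52644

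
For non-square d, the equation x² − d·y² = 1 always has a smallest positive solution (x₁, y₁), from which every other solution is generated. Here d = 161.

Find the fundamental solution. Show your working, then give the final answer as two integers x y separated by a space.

11775 928

[12; 1,2,4,1,2,1,4,2,1,24] for √161; ℓ=10 ⇒ convergent index 9
step 0: (12, 1)  from 12·(1,0) + (0,1)
step 1: (13, 1)  from 1·(12,1) + (1,0)
…
step 3: (165, 13)  from 4·(38,3) + (13,1)
…
step 8: (8108, 639)  from 2·(3667,289) + (774,61)
step 9: (11775, 928)  from 1·(8108,639) + (3667,289)
(x₁, y₁) = (11775, 928);  11775² − 161·928² = 1 ✓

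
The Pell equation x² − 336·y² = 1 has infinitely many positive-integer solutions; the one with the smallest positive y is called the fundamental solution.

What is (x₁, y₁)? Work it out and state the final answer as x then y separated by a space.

√336 → a₀=18, period (3,36); ℓ=2 even so k=1
step 0: (18, 1)  from 18·(1,0) + (0,1)
step 1: (55, 3)  from 3·(18,1) + (1,0)
fundamental: x₁=55, y₁=3  (since 3025 − 336·9 = 1)

55 3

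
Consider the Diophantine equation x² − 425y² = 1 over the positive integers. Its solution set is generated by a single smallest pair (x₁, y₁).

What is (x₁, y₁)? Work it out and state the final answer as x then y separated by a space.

[20; 1,1,1,1,1,1,40] for √425; ℓ=7 ⇒ convergent index 13
step 0: (20, 1)  from 20·(1,0) + (0,1)
step 1: (21, 1)  from 1·(20,1) + (1,0)
step 2: (41, 2)  from 1·(21,1) + (20,1)
…
step 8: (11153, 541)  from 1·(10885,528) + (268,13)
…
step 10: (33191, 1610)  from 1·(22038,1069) + (11153,541)
step 11: (55229, 2679)  from 1·(33191,1610) + (22038,1069)
step 12: (88420, 4289)  from 1·(55229,2679) + (33191,1610)
step 13: (143649, 6968)  from 1·(88420,4289) + (55229,2679)
→ (143649, 6968).  Check: 143649²=20635035201, 425·6968²=20635035200, difference 1.

143649 6968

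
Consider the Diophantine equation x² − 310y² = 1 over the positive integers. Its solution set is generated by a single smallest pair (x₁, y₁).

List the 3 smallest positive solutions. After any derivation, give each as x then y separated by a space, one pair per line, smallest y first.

848719 48204
1440647881921 81823301352
2445410459391369679 138889981000287972

√310 = [17; 1,1,1,1,5,…,1,1,34, …], period ℓ=16 (even) → k=15
k=0  a_k=17  p_k/q_k = 17/1
k=1  a_k=1  p_k/q_k = 18/1
…
k=3  a_k=1  p_k/q_k = 53/3
k=4  a_k=1  p_k/q_k = 88/5
k=5  a_k=5  p_k/q_k = 493/28
…
k=8  a_k=2  p_k/q_k = 5687/323
…
k=13  a_k=1  p_k/q_k = 333702/18953
k=14  a_k=1  p_k/q_k = 515017/29251
k=15  a_k=1  p_k/q_k = 848719/48204
fundamental: x₁=848719, y₁=48204  (since 720323940961 − 310·2323625616 = 1)
k=2:  x_2 = 848719·848719+310·48204·48204 = 1440647881921,  y_2 = 848719·48204+48204·848719 = 81823301352
k=3:  x_3 = 848719·1440647881921+310·48204·81823301352 = 2445410459391369679,  y_3 = 848719·81823301352+48204·1440647881921 = 138889981000287972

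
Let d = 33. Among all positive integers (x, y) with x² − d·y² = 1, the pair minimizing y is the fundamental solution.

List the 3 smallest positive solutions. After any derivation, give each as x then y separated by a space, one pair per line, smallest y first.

23 4
1057 184
48599 8460

√33 = [5; 1,2,1,10, …], period ℓ=4 (even) → k=3
a_0=5:  p_0=5·1+0=5,  q_0=5·0+1=1
a_1=1:  p_1=1·5+1=6,  q_1=1·1+0=1
a_2=2:  p_2=2·6+5=17,  q_2=2·1+1=3
a_3=1:  p_3=1·17+6=23,  q_3=1·3+1=4
(x₁, y₁) = (23, 4);  23² − 33·4² = 1 ✓
k=2:  x_2 = 23·23+33·4·4 = 1057,  y_2 = 23·4+4·23 = 184
k=3:  x_3 = 23·1057+33·4·184 = 48599,  y_3 = 23·184+4·1057 = 8460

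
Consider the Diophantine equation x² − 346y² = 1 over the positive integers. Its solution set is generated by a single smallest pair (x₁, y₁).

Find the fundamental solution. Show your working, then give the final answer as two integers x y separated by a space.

√346 = [18; 1,1,1,1,36, …], period ℓ=5 (odd) → k=9
i=0: a=18 ⇒ p=18, q=1
i=1: a=1 ⇒ p=19, q=1
i=2: a=1 ⇒ p=37, q=2
i=3: a=1 ⇒ p=56, q=3
i=4: a=1 ⇒ p=93, q=5
…
i=7: a=1 ⇒ p=6901, q=371
i=8: a=1 ⇒ p=10398, q=559
i=9: a=1 ⇒ p=17299, q=930
(x₁, y₁) = (17299, 930);  17299² − 346·930² = 1 ✓

17299 930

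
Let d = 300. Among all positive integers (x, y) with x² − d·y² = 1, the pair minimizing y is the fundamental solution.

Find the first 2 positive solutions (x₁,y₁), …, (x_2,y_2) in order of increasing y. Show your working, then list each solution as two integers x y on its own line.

√300 = [17; 3,8,3,34, …], period ℓ=4 (even) → k=3
a_0=17:  p_0=17·1+0=17,  q_0=17·0+1=1
…
a_2=8:  p_2=8·52+17=433,  q_2=8·3+1=25
a_3=3:  p_3=3·433+52=1351,  q_3=3·25+3=78
→ (1351, 78).  Check: 1351²=1825201, 300·78²=1825200, difference 1.
k=2:  x_2 = 1351·1351+300·78·78 = 3650401,  y_2 = 1351·78+78·1351 = 210756

1351 78
3650401 210756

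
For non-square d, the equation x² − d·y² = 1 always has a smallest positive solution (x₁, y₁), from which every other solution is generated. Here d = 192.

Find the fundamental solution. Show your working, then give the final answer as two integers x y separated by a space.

d=192: √d = [13; 1,5,1,26] (ℓ=4, even), read p_3/q_3
i=0: a=13 ⇒ p=13, q=1
…
i=2: a=5 ⇒ p=83, q=6
i=3: a=1 ⇒ p=97, q=7
fundamental: x₁=97, y₁=7  (since 9409 − 192·49 = 1)

97 7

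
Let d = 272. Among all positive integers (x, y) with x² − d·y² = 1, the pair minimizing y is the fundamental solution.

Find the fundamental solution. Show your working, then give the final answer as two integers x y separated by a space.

√272 = [16; 2,32, …], period ℓ=2 (even) → k=1
k=0  a_k=16  p_k/q_k = 16/1
k=1  a_k=2  p_k/q_k = 33/2
fundamental: x₁=33, y₁=2  (since 1089 − 272·4 = 1)

33 2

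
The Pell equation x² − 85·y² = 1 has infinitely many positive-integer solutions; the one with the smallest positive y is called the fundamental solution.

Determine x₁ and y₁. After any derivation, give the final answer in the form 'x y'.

d=85: √d = [9; 4,1,1,4,18] (ℓ=5, odd), read p_9/q_9
k=0  a_k=9  p_k/q_k = 9/1
…
k=3  a_k=1  p_k/q_k = 83/9
k=4  a_k=4  p_k/q_k = 378/41
k=5  a_k=18  p_k/q_k = 6887/747
k=6  a_k=4  p_k/q_k = 27926/3029
k=7  a_k=1  p_k/q_k = 34813/3776
k=8  a_k=1  p_k/q_k = 62739/6805
k=9  a_k=4  p_k/q_k = 285769/30996
→ (285769, 30996).  Check: 285769²=81663921361, 85·30996²=81663921360, difference 1.

285769 30996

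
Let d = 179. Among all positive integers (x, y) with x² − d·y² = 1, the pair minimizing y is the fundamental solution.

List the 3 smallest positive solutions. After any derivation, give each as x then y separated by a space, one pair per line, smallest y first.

4190210 313191
35115719688199 2624672120220
294284479589372473370 21995854729733779209

√179 → a₀=13, period (2,1,1,1,3,…,1,2,26); ℓ=14 even so k=13
i=0: a=13 ⇒ p=13, q=1
…
i=2: a=1 ⇒ p=40, q=3
i=3: a=1 ⇒ p=67, q=5
i=4: a=1 ⇒ p=107, q=8
i=5: a=3 ⇒ p=388, q=29
i=6: a=5 ⇒ p=2047, q=153
…
i=12: a=1 ⇒ p=1588459, q=118727
i=13: a=2 ⇒ p=4190210, q=313191
fundamental: x₁=4190210, y₁=313191  (since 17557859844100 − 179·98088602481 = 1)
(x_2, y_2) = (4190210·4190210 + 179·313191·313191, 4190210·313191 + 313191·4190210) = (35115719688199, 2624672120220)
(x_3, y_3) = (4190210·35115719688199 + 179·313191·2624672120220, 4190210·2624672120220 + 313191·35115719688199) = (294284479589372473370, 21995854729733779209)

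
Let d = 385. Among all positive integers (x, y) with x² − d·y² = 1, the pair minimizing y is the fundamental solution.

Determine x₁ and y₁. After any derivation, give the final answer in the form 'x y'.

95831 4884

√385 = [19; 1,1,1,1,1,…,1,1,38, …], period ℓ=16 (even) → k=15
step 0: (19, 1)  from 19·(1,0) + (0,1)
…
step 2: (39, 2)  from 1·(20,1) + (19,1)
step 3: (59, 3)  from 1·(39,2) + (20,1)
step 4: (98, 5)  from 1·(59,3) + (39,2)
step 5: (157, 8)  from 1·(98,5) + (59,3)
step 6: (569, 29)  from 3·(157,8) + (98,5)
…
step 8: (2021, 103)  from 2·(726,37) + (569,29)
step 9: (2747, 140)  from 1·(2021,103) + (726,37)
step 10: (10262, 523)  from 3·(2747,140) + (2021,103)
step 11: (13009, 663)  from 1·(10262,523) + (2747,140)
step 12: (23271, 1186)  from 1·(13009,663) + (10262,523)
…
step 14: (59551, 3035)  from 1·(36280,1849) + (23271,1186)
step 15: (95831, 4884)  from 1·(59551,3035) + (36280,1849)
fundamental: x₁=95831, y₁=4884  (since 9183580561 − 385·23853456 = 1)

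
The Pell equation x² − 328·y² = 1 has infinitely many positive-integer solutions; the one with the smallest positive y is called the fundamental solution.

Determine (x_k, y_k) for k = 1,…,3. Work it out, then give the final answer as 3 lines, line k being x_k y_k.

d=328: √d = [18; 9,36] (ℓ=2, even), read p_1/q_1
step 0: (18, 1)  from 18·(1,0) + (0,1)
step 1: (163, 9)  from 9·(18,1) + (1,0)
fundamental: x₁=163, y₁=9  (since 26569 − 328·81 = 1)
k=2:  x_2 = 163·163+328·9·9 = 53137,  y_2 = 163·9+9·163 = 2934
k=3:  x_3 = 163·53137+328·9·2934 = 17322499,  y_3 = 163·2934+9·53137 = 956475

163 9
53137 2934
17322499 956475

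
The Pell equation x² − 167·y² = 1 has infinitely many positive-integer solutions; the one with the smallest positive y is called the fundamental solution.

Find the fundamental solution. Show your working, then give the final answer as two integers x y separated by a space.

[12; 1,11,1,24] for √167; ℓ=4 ⇒ convergent index 3
step 0: (12, 1)  from 12·(1,0) + (0,1)
…
step 2: (155, 12)  from 11·(13,1) + (12,1)
step 3: (168, 13)  from 1·(155,12) + (13,1)
→ (168, 13).  Check: 168²=28224, 167·13²=28223, difference 1.

168 13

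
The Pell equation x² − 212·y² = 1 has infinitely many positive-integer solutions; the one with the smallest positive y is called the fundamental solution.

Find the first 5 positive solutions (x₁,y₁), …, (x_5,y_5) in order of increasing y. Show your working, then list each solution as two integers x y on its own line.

66249 4550
8777860001 602865900
1163048894346249 79878526013650
154101652394311440001 10583744939153731800
20418160737778428282906249 1402325036868112630022750

√212 = [14; 1,1,3,1,1,…,1,1,28, …], period ℓ=14 (even) → k=13
k=0  a_k=14  p_k/q_k = 14/1
…
k=3  a_k=3  p_k/q_k = 102/7
k=4  a_k=1  p_k/q_k = 131/9
k=5  a_k=1  p_k/q_k = 233/16
k=6  a_k=1  p_k/q_k = 364/25
…
k=11  a_k=3  p_k/q_k = 29135/2001
k=12  a_k=1  p_k/q_k = 37114/2549
k=13  a_k=1  p_k/q_k = 66249/4550
(x₁, y₁) = (66249, 4550);  66249² − 212·4550² = 1 ✓
(66249+4550√212)^2 = 8777860001 + 602865900√212
(66249+4550√212)^3 = 1163048894346249 + 79878526013650√212
(66249+4550√212)^4 = 154101652394311440001 + 10583744939153731800√212
(66249+4550√212)^5 = 20418160737778428282906249 + 1402325036868112630022750√212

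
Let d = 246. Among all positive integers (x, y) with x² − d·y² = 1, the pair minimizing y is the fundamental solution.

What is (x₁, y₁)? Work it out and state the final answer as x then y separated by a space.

88805 5662

√246 → a₀=15, period (1,2,5,1,14,1,5,2,1,30); ℓ=10 even so k=9
step 0: (15, 1)  from 15·(1,0) + (0,1)
step 1: (16, 1)  from 1·(15,1) + (1,0)
step 2: (47, 3)  from 2·(16,1) + (15,1)
step 3: (251, 16)  from 5·(47,3) + (16,1)
step 4: (298, 19)  from 1·(251,16) + (47,3)
step 5: (4423, 282)  from 14·(298,19) + (251,16)
step 6: (4721, 301)  from 1·(4423,282) + (298,19)
step 7: (28028, 1787)  from 5·(4721,301) + (4423,282)
step 8: (60777, 3875)  from 2·(28028,1787) + (4721,301)
step 9: (88805, 5662)  from 1·(60777,3875) + (28028,1787)
fundamental: x₁=88805, y₁=5662  (since 7886328025 − 246·32058244 = 1)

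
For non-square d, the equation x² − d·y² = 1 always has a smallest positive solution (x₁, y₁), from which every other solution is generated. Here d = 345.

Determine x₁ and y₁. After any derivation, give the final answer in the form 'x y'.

6761 364

d=345: √d = [18; 1,1,2,1,6,1,2,1,1,36] (ℓ=10, even), read p_9/q_9
a_0=18:  p_0=18·1+0=18,  q_0=18·0+1=1
…
a_2=1:  p_2=1·19+18=37,  q_2=1·1+1=2
…
a_7=2:  p_7=2·1003+873=2879,  q_7=2·54+47=155
a_8=1:  p_8=1·2879+1003=3882,  q_8=1·155+54=209
a_9=1:  p_9=1·3882+2879=6761,  q_9=1·209+155=364
→ (6761, 364).  Check: 6761²=45711121, 345·364²=45711120, difference 1.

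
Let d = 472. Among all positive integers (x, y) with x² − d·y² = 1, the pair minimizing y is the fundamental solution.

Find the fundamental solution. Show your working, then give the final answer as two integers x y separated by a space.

306917 14127

√472 = [21; 1,2,1,1,1,…,2,1,42, …], period ℓ=14 (even) → k=13
a_0=21:  p_0=21·1+0=21,  q_0=21·0+1=1
a_1=1:  p_1=1·21+1=22,  q_1=1·1+0=1
a_2=2:  p_2=2·22+21=65,  q_2=2·1+1=3
…
a_4=1:  p_4=1·87+65=152,  q_4=1·4+3=7
…
a_6=4:  p_6=4·239+152=1108,  q_6=4·11+7=51
a_7=5:  p_7=5·1108+239=5779,  q_7=5·51+11=266
a_8=4:  p_8=4·5779+1108=24224,  q_8=4·266+51=1115
…
a_10=1:  p_10=1·30003+24224=54227,  q_10=1·1381+1115=2496
…
a_12=2:  p_12=2·84230+54227=222687,  q_12=2·3877+2496=10250
a_13=1:  p_13=1·222687+84230=306917,  q_13=1·10250+3877=14127
fundamental: x₁=306917, y₁=14127  (since 94198044889 − 472·199572129 = 1)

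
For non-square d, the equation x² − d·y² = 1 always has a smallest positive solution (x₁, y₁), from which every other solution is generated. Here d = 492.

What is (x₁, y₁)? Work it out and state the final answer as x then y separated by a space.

√492 → a₀=22, period (5,1,1,10,1,1,5,44); ℓ=8 even so k=7
a_0=22:  p_0=22·1+0=22,  q_0=22·0+1=1
a_1=5:  p_1=5·22+1=111,  q_1=5·1+0=5
a_2=1:  p_2=1·111+22=133,  q_2=1·5+1=6
a_3=1:  p_3=1·133+111=244,  q_3=1·6+5=11
…
a_5=1:  p_5=1·2573+244=2817,  q_5=1·116+11=127
a_6=1:  p_6=1·2817+2573=5390,  q_6=1·127+116=243
a_7=5:  p_7=5·5390+2817=29767,  q_7=5·243+127=1342
(x₁, y₁) = (29767, 1342);  29767² − 492·1342² = 1 ✓

29767 1342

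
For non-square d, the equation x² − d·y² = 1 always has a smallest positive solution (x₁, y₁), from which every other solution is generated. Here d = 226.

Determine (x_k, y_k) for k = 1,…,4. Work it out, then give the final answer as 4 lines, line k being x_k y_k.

d=226: √d = [15; 30] (ℓ=1, odd), read p_1/q_1
k=0  a_k=15  p_k/q_k = 15/1
k=1  a_k=30  p_k/q_k = 451/30
fundamental: x₁=451, y₁=30  (since 203401 − 226·900 = 1)
(x_2, y_2) = (451·451 + 226·30·30, 451·30 + 30·451) = (406801, 27060)
(x_3, y_3) = (451·406801 + 226·30·27060, 451·27060 + 30·406801) = (366934051, 24408090)
(x_4, y_4) = (451·366934051 + 226·30·24408090, 451·24408090 + 30·366934051) = (330974107201, 22016070120)

451 30
406801 27060
366934051 24408090
330974107201 22016070120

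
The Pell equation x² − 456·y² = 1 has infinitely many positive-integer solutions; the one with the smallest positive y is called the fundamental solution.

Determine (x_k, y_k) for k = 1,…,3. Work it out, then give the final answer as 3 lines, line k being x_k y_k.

√456 → a₀=21, period (2,1,4,1,2,42); ℓ=6 even so k=5
a_0=21:  p_0=21·1+0=21,  q_0=21·0+1=1
…
a_2=1:  p_2=1·43+21=64,  q_2=1·2+1=3
a_3=4:  p_3=4·64+43=299,  q_3=4·3+2=14
a_4=1:  p_4=1·299+64=363,  q_4=1·14+3=17
a_5=2:  p_5=2·363+299=1025,  q_5=2·17+14=48
fundamental: x₁=1025, y₁=48  (since 1050625 − 456·2304 = 1)
(1025+48√456)^2 = 2101249 + 98400√456
(1025+48√456)^3 = 4307559425 + 201719952√456

1025 48
2101249 98400
4307559425 201719952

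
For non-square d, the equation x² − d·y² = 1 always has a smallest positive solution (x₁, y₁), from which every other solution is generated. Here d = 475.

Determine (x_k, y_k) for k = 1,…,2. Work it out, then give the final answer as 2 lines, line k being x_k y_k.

57799 2652
6681448801 306565896

[21; 1,3,1,6,2,6,1,3,1,42] for √475; ℓ=10 ⇒ convergent index 9
k=0  a_k=21  p_k/q_k = 21/1
…
k=3  a_k=1  p_k/q_k = 109/5
…
k=7  a_k=1  p_k/q_k = 11878/545
k=8  a_k=3  p_k/q_k = 45921/2107
k=9  a_k=1  p_k/q_k = 57799/2652
→ (57799, 2652).  Check: 57799²=3340724401, 475·2652²=3340724400, difference 1.
k=2:  x_2 = 57799·57799+475·2652·2652 = 6681448801,  y_2 = 57799·2652+2652·57799 = 306565896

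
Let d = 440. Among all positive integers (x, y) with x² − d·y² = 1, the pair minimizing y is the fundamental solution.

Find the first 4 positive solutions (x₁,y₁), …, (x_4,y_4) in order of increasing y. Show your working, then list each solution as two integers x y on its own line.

21 1
881 42
36981 1763
1552321 74004

d=440: √d = [20; 1,40] (ℓ=2, even), read p_1/q_1
step 0: (20, 1)  from 20·(1,0) + (0,1)
step 1: (21, 1)  from 1·(20,1) + (1,0)
(x₁, y₁) = (21, 1);  21² − 440·1² = 1 ✓
(21+1√440)^2 = 881 + 42√440
(21+1√440)^3 = 36981 + 1763√440
(21+1√440)^4 = 1552321 + 74004√440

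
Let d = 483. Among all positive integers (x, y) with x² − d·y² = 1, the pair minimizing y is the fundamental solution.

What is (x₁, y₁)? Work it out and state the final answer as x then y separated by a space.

√483 → a₀=21, period (1,42); ℓ=2 even so k=1
step 0: (21, 1)  from 21·(1,0) + (0,1)
step 1: (22, 1)  from 1·(21,1) + (1,0)
fundamental: x₁=22, y₁=1  (since 484 − 483·1 = 1)

22 1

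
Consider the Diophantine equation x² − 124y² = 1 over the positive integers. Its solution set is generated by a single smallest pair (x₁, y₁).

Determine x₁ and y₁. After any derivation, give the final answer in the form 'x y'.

[11; 7,2,1,1,1,…,2,7,22] for √124; ℓ=16 ⇒ convergent index 15
k=0  a_k=11  p_k/q_k = 11/1
k=1  a_k=7  p_k/q_k = 78/7
…
k=3  a_k=1  p_k/q_k = 245/22
…
k=8  a_k=4  p_k/q_k = 14543/1306
…
k=10  a_k=3  p_k/q_k = 67292/6043
k=11  a_k=1  p_k/q_k = 84875/7622
…
k=14  a_k=2  p_k/q_k = 626251/56239
k=15  a_k=7  p_k/q_k = 4620799/414960
→ (4620799, 414960).  Check: 4620799²=21351783398401, 124·414960²=21351783398400, difference 1.

4620799 414960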